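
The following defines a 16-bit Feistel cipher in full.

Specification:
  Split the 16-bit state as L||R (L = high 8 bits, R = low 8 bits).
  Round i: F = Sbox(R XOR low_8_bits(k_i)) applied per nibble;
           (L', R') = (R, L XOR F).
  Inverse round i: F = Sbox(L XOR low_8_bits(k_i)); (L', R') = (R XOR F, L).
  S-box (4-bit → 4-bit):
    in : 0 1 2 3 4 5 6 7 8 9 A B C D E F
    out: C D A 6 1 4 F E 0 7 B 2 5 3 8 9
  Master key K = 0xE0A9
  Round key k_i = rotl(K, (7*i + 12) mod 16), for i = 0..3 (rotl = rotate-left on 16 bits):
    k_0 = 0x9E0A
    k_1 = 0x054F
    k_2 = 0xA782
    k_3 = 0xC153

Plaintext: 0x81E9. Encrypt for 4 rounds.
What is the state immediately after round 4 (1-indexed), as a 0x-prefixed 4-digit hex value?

0xE5D6

s_0 = plaintext = 0x81E9
s_1 = Round(s_0, k_0) = 0xE907
s_2 = Round(s_1, k_1) = 0x07F9
s_3 = Round(s_2, k_2) = 0xF9E5
s_4 = Round(s_3, k_3) = 0xE5D6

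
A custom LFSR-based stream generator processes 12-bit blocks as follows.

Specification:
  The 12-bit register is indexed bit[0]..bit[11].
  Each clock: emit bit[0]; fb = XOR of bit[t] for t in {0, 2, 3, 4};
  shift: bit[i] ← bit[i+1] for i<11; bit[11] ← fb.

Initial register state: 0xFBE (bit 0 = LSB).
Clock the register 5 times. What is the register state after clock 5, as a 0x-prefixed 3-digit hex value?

0xEFD

reg_0 = 0xFBE
clock 1: out=0, reg = 0xFDF
clock 2: out=1, reg = 0x7EF
clock 3: out=1, reg = 0xBF7
clock 4: out=1, reg = 0xDFB
clock 5: out=1, reg = 0xEFD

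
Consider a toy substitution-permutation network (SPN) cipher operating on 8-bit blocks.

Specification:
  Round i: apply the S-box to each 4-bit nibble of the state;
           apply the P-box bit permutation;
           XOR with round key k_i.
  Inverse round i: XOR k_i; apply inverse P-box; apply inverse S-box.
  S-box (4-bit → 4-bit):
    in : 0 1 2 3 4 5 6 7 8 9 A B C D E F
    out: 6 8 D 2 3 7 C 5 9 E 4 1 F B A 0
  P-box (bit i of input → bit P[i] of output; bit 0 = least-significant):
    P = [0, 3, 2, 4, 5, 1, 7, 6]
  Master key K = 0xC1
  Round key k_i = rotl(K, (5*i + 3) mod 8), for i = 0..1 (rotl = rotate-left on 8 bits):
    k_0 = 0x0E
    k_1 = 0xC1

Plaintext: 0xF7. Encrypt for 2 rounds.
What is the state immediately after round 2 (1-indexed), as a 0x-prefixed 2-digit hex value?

s_0 = plaintext = 0xF7
s_1 = Round(s_0, k_0) = 0x0B
s_2 = Round(s_1, k_1) = 0x42

0x42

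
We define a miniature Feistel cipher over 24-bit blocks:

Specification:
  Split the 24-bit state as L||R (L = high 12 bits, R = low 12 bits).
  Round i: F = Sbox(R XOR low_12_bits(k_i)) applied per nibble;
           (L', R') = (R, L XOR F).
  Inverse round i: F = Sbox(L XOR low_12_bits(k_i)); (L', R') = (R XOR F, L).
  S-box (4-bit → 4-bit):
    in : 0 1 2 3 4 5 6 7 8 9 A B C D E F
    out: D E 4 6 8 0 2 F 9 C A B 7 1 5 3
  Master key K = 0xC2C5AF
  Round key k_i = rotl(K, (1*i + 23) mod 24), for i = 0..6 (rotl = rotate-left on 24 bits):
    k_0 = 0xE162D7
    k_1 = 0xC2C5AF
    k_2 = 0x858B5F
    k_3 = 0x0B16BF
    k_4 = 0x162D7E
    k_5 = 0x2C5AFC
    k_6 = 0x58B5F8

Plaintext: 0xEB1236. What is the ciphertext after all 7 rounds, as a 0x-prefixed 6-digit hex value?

0xEC5A31

s_0 = plaintext = 0xEB1236
s_1 = Round(s_0, k_0) = 0x2363EF
s_2 = Round(s_1, k_1) = 0x3EF0BB
s_3 = Round(s_2, k_2) = 0x0BB8B7
s_4 = Round(s_3, k_3) = 0x8B7562
s_5 = Round(s_4, k_4) = 0x562150
s_6 = Round(s_5, k_5) = 0x150EC5
s_7 = Round(s_6, k_6) = 0xEC5A31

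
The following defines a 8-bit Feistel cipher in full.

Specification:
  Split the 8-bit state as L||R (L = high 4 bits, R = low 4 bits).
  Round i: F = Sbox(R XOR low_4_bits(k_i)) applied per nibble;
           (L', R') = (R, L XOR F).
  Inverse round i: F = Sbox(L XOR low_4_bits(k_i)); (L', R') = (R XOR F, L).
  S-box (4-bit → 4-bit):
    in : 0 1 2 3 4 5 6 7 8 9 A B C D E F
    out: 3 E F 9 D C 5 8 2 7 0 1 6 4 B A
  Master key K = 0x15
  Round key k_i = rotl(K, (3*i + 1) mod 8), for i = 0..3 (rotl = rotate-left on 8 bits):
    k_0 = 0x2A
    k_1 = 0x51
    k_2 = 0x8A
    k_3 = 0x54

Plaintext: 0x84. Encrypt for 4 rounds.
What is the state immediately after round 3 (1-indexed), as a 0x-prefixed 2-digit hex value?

s_0 = plaintext = 0x84
s_1 = Round(s_0, k_0) = 0x43
s_2 = Round(s_1, k_1) = 0x3B
s_3 = Round(s_2, k_2) = 0xBD
s_4 = Round(s_3, k_3) = 0xDC

0xBD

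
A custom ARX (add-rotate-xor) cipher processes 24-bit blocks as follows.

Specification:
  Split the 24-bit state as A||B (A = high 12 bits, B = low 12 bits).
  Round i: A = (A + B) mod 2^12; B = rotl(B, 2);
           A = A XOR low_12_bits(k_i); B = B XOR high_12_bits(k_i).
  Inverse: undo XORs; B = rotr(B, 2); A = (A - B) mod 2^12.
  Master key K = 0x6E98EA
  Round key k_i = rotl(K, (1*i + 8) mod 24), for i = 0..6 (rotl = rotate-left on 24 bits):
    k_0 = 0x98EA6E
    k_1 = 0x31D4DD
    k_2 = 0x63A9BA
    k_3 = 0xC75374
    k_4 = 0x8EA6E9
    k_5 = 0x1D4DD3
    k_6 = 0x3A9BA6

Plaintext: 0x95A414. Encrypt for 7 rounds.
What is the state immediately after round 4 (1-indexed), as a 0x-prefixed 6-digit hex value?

s_0 = plaintext = 0x95A414
s_1 = Round(s_0, k_0) = 0x7009DF
s_2 = Round(s_1, k_1) = 0x402463
s_3 = Round(s_2, k_2) = 0x1DF7B7
s_4 = Round(s_3, k_3) = 0xAE22A8
s_5 = Round(s_4, k_4) = 0xB6324A
s_6 = Round(s_5, k_5) = 0x07E8FC
s_7 = Round(s_6, k_6) = 0x2DC05B

0xAE22A8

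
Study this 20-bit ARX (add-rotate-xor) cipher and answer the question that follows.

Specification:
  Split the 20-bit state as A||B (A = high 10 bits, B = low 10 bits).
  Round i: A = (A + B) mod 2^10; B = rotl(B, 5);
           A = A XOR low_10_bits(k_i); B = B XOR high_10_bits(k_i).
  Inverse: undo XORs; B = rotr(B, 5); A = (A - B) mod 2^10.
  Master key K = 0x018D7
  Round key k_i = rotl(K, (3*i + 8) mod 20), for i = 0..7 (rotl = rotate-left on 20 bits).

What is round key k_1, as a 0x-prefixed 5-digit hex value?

0x6B80C

K = 0x018D7
k_0 = rotl(K, (3*0+8) mod 20) = rotl(K, 8) = 0x8D701
k_1 = rotl(K, (3*1+8) mod 20) = rotl(K, 11) = 0x6B80C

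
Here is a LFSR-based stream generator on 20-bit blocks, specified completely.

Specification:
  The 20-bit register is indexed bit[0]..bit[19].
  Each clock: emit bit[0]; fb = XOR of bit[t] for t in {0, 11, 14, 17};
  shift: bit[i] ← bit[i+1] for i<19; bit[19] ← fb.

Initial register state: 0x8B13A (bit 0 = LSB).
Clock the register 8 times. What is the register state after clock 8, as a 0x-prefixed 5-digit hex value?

0x5A8B1

reg_0 = 0x8B13A
clock 1: out=0, reg = 0x4589D
clock 2: out=1, reg = 0xA2C4E
clock 3: out=0, reg = 0x51627
clock 4: out=1, reg = 0xA8B13
clock 5: out=1, reg = 0xD4589
clock 6: out=1, reg = 0x6A2C4
clock 7: out=0, reg = 0xB5162
clock 8: out=0, reg = 0x5A8B1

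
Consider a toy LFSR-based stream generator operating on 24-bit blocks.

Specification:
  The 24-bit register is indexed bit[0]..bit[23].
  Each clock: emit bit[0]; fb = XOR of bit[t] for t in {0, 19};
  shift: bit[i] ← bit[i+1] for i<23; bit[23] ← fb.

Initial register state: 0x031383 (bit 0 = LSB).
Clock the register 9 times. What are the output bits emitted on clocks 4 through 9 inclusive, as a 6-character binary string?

reg_0 = 0x031383
clock 1: out=1, reg = 0x8189C1
clock 2: out=1, reg = 0xC0C4E0
clock 3: out=0, reg = 0x606270
clock 4: out=0, reg = 0x303138
clock 5: out=0, reg = 0x18189C
clock 6: out=0, reg = 0x8C0C4E
clock 7: out=0, reg = 0xC60627
clock 8: out=1, reg = 0xE30313
clock 9: out=1, reg = 0xF18189

000011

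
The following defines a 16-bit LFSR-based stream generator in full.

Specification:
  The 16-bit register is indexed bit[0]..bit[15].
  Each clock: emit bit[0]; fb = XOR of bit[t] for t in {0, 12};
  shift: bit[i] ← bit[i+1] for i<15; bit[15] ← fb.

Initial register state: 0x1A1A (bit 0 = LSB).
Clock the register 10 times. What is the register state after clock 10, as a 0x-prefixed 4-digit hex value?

reg_0 = 0x1A1A
clock 1: out=0, reg = 0x8D0D
clock 2: out=1, reg = 0xC686
clock 3: out=0, reg = 0x6343
clock 4: out=1, reg = 0xB1A1
clock 5: out=1, reg = 0x58D0
clock 6: out=0, reg = 0xAC68
clock 7: out=0, reg = 0x5634
clock 8: out=0, reg = 0xAB1A
clock 9: out=0, reg = 0x558D
clock 10: out=1, reg = 0x2AC6

0x2AC6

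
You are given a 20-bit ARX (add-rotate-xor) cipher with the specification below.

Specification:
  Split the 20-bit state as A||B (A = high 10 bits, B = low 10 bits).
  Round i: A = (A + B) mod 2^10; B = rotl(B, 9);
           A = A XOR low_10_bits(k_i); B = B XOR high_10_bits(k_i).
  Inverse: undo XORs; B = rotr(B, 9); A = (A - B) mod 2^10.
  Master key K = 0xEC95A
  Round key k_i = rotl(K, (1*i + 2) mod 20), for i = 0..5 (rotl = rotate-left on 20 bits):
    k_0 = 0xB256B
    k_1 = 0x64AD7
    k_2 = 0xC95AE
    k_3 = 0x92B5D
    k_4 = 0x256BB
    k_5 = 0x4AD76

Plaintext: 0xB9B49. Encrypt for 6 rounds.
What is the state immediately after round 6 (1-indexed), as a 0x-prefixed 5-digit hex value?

0xCFE25

s_0 = plaintext = 0xB9B49
s_1 = Round(s_0, k_0) = 0xD116D
s_2 = Round(s_1, k_1) = 0x99B24
s_3 = Round(s_2, k_2) = 0x092B7
s_4 = Round(s_3, k_3) = 0x61911
s_5 = Round(s_4, k_4) = 0x0B21D
s_6 = Round(s_5, k_5) = 0xCFE25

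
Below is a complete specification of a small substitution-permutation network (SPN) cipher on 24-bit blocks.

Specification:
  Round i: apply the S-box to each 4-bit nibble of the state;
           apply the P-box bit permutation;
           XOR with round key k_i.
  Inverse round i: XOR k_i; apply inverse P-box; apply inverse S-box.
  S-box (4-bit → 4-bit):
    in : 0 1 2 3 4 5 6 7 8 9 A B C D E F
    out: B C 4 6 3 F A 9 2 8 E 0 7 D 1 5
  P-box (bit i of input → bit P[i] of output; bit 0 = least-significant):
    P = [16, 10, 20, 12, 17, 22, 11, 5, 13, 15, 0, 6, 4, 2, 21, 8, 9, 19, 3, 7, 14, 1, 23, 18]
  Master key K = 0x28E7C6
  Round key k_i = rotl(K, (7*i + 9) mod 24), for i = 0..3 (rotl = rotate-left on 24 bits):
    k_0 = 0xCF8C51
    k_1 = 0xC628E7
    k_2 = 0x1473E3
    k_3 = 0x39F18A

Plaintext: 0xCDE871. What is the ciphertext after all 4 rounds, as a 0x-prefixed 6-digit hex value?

0xE6EC67

s_0 = plaintext = 0xCDE871
s_1 = Round(s_0, k_0) = 0x5D5EEB
s_2 = Round(s_1, k_1) = 0x604B79
s_3 = Round(s_2, k_2) = 0x1A6155
s_4 = Round(s_3, k_3) = 0xE6EC67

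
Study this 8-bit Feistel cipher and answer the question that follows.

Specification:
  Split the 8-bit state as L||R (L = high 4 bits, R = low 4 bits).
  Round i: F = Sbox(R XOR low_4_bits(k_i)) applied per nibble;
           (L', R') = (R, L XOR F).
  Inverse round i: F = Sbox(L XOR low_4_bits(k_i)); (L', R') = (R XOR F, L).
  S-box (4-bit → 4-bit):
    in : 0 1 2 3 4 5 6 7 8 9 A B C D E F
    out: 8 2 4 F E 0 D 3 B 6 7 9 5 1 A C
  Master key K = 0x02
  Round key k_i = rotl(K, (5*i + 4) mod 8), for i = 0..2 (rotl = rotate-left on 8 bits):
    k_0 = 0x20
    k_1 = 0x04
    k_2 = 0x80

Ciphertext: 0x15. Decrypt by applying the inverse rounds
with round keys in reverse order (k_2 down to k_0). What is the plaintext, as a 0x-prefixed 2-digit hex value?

0xDE

s_0 = ciphertext = 0x15
s_1 = InvRound(s_0, k_2) = 0x71
s_2 = InvRound(s_1, k_1) = 0xE7
s_3 = InvRound(s_2, k_0) = 0xDE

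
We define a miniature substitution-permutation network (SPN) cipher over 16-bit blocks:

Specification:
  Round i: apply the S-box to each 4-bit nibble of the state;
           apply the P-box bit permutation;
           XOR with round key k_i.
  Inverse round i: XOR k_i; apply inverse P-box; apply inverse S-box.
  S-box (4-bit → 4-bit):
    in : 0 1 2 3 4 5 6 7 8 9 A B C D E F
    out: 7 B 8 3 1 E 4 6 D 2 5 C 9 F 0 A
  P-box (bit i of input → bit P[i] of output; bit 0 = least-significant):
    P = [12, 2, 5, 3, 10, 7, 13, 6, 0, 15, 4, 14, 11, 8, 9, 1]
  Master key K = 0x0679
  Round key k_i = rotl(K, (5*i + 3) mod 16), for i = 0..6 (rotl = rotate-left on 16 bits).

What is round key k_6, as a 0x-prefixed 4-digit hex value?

K = 0x0679
k_0 = rotl(K, (5*0+3) mod 16) = rotl(K, 3) = 0x33C8
k_1 = rotl(K, (5*1+3) mod 16) = rotl(K, 8) = 0x7906
k_2 = rotl(K, (5*2+3) mod 16) = rotl(K, 13) = 0x20CF
k_3 = rotl(K, (5*3+3) mod 16) = rotl(K, 2) = 0x19E4
k_4 = rotl(K, (5*4+3) mod 16) = rotl(K, 7) = 0x3C83
k_5 = rotl(K, (5*5+3) mod 16) = rotl(K, 12) = 0x9067
k_6 = rotl(K, (5*6+3) mod 16) = rotl(K, 1) = 0x0CF2

0x0CF2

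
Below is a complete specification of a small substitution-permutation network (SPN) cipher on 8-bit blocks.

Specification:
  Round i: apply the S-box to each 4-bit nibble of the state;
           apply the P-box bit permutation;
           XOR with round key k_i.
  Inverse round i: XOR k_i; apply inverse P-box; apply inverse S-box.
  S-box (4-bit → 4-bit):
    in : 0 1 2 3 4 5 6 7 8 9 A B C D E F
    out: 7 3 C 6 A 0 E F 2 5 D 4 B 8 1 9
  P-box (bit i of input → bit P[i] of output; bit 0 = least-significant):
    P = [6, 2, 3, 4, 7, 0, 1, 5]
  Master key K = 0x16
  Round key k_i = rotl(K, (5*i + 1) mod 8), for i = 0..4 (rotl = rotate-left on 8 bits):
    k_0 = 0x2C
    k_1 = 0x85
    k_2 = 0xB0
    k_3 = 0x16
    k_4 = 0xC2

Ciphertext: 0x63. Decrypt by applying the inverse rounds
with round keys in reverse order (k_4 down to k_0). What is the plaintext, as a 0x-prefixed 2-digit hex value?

0x3F

s_0 = ciphertext = 0x63
s_1 = InvRound(s_0, k_4) = 0xC5
s_2 = InvRound(s_1, k_3) = 0x0F
s_3 = InvRound(s_2, k_2) = 0x76
s_4 = InvRound(s_3, k_1) = 0x7F
s_5 = InvRound(s_4, k_0) = 0x3F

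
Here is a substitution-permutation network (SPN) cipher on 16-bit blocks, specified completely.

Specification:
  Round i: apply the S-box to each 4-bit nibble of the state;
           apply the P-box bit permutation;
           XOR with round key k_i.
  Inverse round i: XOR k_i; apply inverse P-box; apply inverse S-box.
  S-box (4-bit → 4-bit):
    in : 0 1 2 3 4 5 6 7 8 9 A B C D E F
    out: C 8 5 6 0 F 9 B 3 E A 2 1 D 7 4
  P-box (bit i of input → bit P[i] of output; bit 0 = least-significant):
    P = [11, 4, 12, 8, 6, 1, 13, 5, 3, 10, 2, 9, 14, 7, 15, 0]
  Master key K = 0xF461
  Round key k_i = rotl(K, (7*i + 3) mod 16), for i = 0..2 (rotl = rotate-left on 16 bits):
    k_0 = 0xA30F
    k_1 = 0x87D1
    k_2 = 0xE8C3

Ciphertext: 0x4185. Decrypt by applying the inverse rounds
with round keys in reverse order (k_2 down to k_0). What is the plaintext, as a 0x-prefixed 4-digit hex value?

0x5B48

s_0 = ciphertext = 0x4185
s_1 = InvRound(s_0, k_2) = 0xFFE6
s_2 = InvRound(s_1, k_1) = 0x6F9E
s_3 = InvRound(s_2, k_0) = 0x5B48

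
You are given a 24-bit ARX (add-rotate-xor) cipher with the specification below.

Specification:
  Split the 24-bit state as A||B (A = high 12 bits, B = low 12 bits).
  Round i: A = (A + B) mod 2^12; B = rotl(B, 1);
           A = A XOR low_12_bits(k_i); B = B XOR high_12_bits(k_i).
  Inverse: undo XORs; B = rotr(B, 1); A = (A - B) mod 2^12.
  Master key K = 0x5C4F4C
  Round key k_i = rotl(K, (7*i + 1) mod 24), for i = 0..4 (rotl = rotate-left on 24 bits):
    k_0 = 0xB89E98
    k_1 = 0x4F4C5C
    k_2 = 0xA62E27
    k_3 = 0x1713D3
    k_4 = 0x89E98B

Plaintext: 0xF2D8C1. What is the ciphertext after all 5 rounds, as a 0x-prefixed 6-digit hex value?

0x9924FE

s_0 = plaintext = 0xF2D8C1
s_1 = Round(s_0, k_0) = 0x976A0A
s_2 = Round(s_1, k_1) = 0xFDC0E1
s_3 = Round(s_2, k_2) = 0xE9ABA0
s_4 = Round(s_3, k_3) = 0x9E9630
s_5 = Round(s_4, k_4) = 0x9924FE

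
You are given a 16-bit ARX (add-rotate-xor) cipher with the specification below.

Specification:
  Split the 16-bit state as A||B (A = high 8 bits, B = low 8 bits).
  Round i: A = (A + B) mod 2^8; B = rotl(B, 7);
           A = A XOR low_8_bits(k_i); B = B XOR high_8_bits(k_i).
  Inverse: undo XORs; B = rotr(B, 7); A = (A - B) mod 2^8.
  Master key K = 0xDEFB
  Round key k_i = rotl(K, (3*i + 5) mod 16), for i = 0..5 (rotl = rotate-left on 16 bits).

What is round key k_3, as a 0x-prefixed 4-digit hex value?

K = 0xDEFB
k_0 = rotl(K, (3*0+5) mod 16) = rotl(K, 5) = 0xDF7B
k_1 = rotl(K, (3*1+5) mod 16) = rotl(K, 8) = 0xFBDE
k_2 = rotl(K, (3*2+5) mod 16) = rotl(K, 11) = 0xDEF7
k_3 = rotl(K, (3*3+5) mod 16) = rotl(K, 14) = 0xF7BE

0xF7BE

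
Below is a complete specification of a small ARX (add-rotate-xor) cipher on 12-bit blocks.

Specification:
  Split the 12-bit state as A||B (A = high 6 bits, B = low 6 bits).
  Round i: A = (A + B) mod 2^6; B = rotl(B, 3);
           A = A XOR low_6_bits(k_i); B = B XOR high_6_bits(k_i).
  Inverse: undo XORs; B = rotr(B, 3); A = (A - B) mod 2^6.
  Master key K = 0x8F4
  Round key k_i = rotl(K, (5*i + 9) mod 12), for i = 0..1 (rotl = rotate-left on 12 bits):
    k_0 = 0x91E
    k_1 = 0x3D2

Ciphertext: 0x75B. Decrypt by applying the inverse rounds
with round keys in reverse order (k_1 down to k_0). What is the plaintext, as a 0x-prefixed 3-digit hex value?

0x0F0

s_0 = ciphertext = 0x75B
s_1 = InvRound(s_0, k_1) = 0xB62
s_2 = InvRound(s_1, k_0) = 0x0F0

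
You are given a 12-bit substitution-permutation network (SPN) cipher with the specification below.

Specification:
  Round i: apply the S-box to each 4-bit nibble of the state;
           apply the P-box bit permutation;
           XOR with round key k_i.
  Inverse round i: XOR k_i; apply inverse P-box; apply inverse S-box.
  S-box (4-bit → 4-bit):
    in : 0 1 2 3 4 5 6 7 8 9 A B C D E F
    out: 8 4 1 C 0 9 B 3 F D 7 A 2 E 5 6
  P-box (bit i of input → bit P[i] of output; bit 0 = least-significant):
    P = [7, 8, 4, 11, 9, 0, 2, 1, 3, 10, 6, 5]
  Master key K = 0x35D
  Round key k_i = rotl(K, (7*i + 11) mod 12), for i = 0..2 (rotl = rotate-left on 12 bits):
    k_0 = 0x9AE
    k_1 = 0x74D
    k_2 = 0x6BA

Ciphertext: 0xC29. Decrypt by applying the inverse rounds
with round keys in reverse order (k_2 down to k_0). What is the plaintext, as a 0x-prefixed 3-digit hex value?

0x10B

s_0 = ciphertext = 0xC29
s_1 = InvRound(s_0, k_2) = 0x469
s_2 = InvRound(s_1, k_1) = 0x0EC
s_3 = InvRound(s_2, k_0) = 0x10B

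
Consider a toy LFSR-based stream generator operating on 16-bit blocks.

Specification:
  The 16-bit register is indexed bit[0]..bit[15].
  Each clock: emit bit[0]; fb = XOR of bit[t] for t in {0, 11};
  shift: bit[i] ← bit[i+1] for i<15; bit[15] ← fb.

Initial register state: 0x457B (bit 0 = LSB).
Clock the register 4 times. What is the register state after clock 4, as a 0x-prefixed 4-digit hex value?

0x3457

reg_0 = 0x457B
clock 1: out=1, reg = 0xA2BD
clock 2: out=1, reg = 0xD15E
clock 3: out=0, reg = 0x68AF
clock 4: out=1, reg = 0x3457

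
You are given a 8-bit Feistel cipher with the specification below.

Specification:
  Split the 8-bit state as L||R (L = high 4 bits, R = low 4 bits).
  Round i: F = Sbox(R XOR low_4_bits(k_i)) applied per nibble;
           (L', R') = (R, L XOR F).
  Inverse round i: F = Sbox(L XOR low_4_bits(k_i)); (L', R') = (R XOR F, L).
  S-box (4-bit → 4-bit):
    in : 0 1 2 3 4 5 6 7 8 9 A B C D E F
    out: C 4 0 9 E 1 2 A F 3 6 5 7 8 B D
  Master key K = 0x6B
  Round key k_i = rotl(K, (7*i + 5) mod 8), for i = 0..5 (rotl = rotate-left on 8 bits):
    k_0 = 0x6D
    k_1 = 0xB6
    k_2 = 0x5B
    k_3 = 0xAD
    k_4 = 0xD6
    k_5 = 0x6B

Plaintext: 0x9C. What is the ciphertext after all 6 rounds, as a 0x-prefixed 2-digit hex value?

0x48

s_0 = plaintext = 0x9C
s_1 = Round(s_0, k_0) = 0xCD
s_2 = Round(s_1, k_1) = 0xD9
s_3 = Round(s_2, k_2) = 0x9D
s_4 = Round(s_3, k_3) = 0xD5
s_5 = Round(s_4, k_4) = 0x54
s_6 = Round(s_5, k_5) = 0x48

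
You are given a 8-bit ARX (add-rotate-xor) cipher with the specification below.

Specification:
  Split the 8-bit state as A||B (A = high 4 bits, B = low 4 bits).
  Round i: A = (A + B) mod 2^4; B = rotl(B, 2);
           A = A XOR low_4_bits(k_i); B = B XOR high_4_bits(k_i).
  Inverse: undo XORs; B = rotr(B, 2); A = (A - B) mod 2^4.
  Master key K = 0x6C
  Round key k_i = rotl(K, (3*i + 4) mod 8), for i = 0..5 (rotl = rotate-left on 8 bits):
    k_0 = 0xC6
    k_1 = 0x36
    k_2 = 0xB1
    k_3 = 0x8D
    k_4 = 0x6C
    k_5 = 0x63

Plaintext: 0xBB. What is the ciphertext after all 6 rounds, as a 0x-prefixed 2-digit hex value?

0xB2

s_0 = plaintext = 0xBB
s_1 = Round(s_0, k_0) = 0x02
s_2 = Round(s_1, k_1) = 0x4B
s_3 = Round(s_2, k_2) = 0xE5
s_4 = Round(s_3, k_3) = 0xED
s_5 = Round(s_4, k_4) = 0x71
s_6 = Round(s_5, k_5) = 0xB2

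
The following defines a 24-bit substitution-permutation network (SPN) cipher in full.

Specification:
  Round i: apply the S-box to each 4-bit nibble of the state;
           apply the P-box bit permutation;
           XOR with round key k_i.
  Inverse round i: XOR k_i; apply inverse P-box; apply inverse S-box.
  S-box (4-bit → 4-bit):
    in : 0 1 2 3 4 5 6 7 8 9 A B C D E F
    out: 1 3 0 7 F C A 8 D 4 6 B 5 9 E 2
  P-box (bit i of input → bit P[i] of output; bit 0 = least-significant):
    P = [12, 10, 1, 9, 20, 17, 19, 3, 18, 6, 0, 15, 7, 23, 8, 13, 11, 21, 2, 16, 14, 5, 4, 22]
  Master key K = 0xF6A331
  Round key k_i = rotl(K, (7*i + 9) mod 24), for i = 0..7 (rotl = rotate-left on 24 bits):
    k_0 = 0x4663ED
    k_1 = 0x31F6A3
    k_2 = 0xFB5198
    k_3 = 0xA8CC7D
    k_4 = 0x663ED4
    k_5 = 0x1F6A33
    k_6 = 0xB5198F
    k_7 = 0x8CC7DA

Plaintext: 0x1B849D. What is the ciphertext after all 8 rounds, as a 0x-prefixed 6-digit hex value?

0x02CA0C

s_0 = plaintext = 0x1B849D
s_1 = Round(s_0, k_0) = 0x6B980C
s_2 = Round(s_1, k_1) = 0x446F80
s_3 = Round(s_2, k_2) = 0x0229E4
s_4 = Round(s_3, k_3) = 0xA29A76
s_5 = Round(s_4, k_4) = 0x6639AD
s_6 = Round(s_5, k_5) = 0xF47992
s_7 = Round(s_6, k_6) = 0x9C31AA
s_8 = Round(s_7, k_7) = 0x02CA0C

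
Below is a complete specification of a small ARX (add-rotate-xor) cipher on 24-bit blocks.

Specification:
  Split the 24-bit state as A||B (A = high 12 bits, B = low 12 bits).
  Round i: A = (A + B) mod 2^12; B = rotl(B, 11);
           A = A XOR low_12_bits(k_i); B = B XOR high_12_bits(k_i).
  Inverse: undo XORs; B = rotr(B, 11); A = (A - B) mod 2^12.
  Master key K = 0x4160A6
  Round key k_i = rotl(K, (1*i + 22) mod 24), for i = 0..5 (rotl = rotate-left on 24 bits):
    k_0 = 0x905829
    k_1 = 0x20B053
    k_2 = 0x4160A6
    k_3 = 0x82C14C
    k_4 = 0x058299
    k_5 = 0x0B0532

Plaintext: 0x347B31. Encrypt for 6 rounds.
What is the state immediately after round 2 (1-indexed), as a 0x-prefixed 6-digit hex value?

s_0 = plaintext = 0x347B31
s_1 = Round(s_0, k_0) = 0x65149D
s_2 = Round(s_1, k_1) = 0xABD845
s_3 = Round(s_2, k_2) = 0x3A4834
s_4 = Round(s_3, k_3) = 0xA94C36
s_5 = Round(s_4, k_4) = 0x453643
s_6 = Round(s_5, k_5) = 0xFA4B91

0xABD845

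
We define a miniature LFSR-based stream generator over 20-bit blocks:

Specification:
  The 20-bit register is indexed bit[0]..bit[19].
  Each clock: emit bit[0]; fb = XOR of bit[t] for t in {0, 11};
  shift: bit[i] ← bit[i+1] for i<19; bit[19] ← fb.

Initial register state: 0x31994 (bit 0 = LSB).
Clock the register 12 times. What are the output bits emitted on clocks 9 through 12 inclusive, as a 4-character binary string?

1001

reg_0 = 0x31994
clock 1: out=0, reg = 0x98CCA
clock 2: out=0, reg = 0xCC665
clock 3: out=1, reg = 0xE6332
clock 4: out=0, reg = 0x73199
clock 5: out=1, reg = 0xB98CC
clock 6: out=0, reg = 0xDCC66
clock 7: out=0, reg = 0xEE633
clock 8: out=1, reg = 0xF7319
clock 9: out=1, reg = 0xFB98C
clock 10: out=0, reg = 0xFDCC6
clock 11: out=0, reg = 0xFEE63
clock 12: out=1, reg = 0x7F731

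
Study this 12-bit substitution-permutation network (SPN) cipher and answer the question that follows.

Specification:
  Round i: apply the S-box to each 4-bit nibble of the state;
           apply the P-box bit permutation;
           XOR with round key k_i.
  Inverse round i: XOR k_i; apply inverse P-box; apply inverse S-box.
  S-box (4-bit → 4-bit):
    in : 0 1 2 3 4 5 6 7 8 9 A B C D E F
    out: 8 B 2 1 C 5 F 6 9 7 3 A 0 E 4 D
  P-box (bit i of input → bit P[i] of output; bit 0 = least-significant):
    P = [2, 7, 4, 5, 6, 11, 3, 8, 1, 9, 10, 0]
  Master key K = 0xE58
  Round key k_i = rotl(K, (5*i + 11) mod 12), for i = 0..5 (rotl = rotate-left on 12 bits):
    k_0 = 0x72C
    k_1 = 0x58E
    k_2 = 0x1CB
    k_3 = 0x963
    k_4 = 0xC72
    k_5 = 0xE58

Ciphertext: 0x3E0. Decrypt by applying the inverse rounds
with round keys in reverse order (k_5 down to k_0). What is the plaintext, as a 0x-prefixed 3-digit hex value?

0xB2A

s_0 = ciphertext = 0x3E0
s_1 = InvRound(s_0, k_5) = 0xEDD
s_2 = InvRound(s_1, k_4) = 0x1E1
s_3 = InvRound(s_2, k_3) = 0x322
s_4 = InvRound(s_3, k_2) = 0xB5B
s_5 = InvRound(s_4, k_1) = 0xDA9
s_6 = InvRound(s_5, k_0) = 0xB2A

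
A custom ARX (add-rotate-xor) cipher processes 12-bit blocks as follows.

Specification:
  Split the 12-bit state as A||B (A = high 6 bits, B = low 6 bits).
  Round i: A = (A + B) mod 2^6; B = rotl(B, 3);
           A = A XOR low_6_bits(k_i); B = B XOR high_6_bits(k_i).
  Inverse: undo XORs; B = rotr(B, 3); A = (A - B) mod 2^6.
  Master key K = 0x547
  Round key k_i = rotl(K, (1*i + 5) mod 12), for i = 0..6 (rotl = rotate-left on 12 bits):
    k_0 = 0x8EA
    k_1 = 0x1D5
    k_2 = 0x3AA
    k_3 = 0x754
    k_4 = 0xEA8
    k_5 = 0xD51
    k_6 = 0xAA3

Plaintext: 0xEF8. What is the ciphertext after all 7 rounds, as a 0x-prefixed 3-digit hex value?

s_0 = plaintext = 0xEF8
s_1 = Round(s_0, k_0) = 0x664
s_2 = Round(s_1, k_1) = 0xA23
s_3 = Round(s_2, k_2) = 0x852
s_4 = Round(s_3, k_3) = 0x9CF
s_5 = Round(s_4, k_4) = 0x783
s_6 = Round(s_5, k_5) = 0xC2D
s_7 = Round(s_6, k_6) = 0xF87

0xF87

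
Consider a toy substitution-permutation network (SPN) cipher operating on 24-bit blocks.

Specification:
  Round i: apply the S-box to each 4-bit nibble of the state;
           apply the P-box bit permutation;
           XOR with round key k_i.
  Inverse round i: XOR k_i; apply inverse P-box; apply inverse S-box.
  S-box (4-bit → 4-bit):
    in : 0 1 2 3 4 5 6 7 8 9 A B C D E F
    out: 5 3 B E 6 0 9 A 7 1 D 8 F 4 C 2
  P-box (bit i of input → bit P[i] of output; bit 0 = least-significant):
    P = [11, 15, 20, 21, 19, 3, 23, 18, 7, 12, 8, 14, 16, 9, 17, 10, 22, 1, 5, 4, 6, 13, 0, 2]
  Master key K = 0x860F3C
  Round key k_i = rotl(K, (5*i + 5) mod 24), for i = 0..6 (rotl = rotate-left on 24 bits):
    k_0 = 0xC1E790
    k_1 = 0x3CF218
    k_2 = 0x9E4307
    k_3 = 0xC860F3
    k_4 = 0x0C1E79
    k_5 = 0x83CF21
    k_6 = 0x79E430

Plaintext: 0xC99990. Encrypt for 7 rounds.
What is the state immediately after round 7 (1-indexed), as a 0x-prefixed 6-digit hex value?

s_0 = plaintext = 0xC99990
s_1 = Round(s_0, k_0) = 0x98CF55
s_2 = Round(s_1, k_1) = 0x7FE47A
s_3 = Round(s_2, k_2) = 0xA87E09
s_4 = Round(s_3, k_3) = 0x002F94
s_5 = Round(s_4, k_4) = 0x558818
s_6 = Round(s_5, k_5) = 0x9854A9
s_7 = Round(s_6, k_6) = 0xB5FD52

0xB5FD52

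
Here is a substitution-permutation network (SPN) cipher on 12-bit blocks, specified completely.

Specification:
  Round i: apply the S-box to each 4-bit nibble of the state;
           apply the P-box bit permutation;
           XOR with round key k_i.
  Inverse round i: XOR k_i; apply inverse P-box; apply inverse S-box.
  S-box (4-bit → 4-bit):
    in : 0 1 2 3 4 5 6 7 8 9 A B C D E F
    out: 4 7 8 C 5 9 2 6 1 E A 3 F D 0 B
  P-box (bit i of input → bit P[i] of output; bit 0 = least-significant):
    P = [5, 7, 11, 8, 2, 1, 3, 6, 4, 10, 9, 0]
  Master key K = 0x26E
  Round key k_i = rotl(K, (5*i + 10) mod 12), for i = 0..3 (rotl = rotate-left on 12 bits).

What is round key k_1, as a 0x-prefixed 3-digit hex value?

0x371

K = 0x26E
k_0 = rotl(K, (5*0+10) mod 12) = rotl(K, 10) = 0x89B
k_1 = rotl(K, (5*1+10) mod 12) = rotl(K, 3) = 0x371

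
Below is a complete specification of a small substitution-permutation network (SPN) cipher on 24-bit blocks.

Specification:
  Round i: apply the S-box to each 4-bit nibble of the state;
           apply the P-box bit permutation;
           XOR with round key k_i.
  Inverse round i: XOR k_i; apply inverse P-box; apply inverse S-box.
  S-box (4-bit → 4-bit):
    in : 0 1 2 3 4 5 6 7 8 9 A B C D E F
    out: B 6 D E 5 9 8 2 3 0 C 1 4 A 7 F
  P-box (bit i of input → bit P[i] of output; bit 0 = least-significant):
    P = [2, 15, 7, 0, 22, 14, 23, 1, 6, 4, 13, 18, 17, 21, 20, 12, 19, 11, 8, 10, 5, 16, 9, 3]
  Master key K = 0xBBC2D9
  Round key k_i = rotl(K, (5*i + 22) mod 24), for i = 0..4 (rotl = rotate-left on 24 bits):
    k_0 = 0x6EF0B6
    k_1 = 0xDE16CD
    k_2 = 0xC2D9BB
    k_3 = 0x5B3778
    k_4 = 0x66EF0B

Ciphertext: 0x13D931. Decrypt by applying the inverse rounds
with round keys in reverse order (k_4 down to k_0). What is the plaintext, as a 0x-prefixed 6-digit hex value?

s_0 = ciphertext = 0x13D931
s_1 = InvRound(s_0, k_4) = 0xF63359
s_2 = InvRound(s_1, k_3) = 0x8576C6
s_3 = InvRound(s_2, k_2) = 0xF3BFB0
s_4 = InvRound(s_3, k_1) = 0x0E7F90
s_5 = InvRound(s_4, k_0) = 0x437958

0x437958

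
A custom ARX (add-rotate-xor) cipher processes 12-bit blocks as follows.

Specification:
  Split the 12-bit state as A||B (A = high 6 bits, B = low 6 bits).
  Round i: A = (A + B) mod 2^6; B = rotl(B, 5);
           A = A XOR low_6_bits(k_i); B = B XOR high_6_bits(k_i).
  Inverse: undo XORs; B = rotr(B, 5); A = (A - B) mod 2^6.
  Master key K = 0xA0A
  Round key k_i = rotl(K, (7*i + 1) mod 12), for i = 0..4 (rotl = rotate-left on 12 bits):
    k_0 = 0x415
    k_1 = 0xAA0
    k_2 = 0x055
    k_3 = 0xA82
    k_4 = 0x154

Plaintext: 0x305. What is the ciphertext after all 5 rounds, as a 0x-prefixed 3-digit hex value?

0x61E

s_0 = plaintext = 0x305
s_1 = Round(s_0, k_0) = 0x132
s_2 = Round(s_1, k_1) = 0x5B3
s_3 = Round(s_2, k_2) = 0x738
s_4 = Round(s_3, k_3) = 0x5B6
s_5 = Round(s_4, k_4) = 0x61E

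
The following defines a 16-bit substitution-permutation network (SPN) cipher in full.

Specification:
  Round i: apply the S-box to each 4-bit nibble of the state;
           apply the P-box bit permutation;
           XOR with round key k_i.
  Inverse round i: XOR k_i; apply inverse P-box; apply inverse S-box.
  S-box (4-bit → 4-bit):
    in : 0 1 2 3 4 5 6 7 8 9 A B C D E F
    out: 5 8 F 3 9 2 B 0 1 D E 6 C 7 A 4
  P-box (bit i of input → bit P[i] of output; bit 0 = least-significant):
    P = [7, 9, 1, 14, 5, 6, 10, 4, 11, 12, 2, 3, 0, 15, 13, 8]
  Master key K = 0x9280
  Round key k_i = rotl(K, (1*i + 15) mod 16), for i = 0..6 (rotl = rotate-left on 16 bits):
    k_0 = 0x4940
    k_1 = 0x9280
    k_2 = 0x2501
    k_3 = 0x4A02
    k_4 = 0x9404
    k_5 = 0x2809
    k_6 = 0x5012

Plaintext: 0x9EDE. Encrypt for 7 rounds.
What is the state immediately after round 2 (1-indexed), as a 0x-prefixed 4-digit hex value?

0x467B

s_0 = plaintext = 0x9EDE
s_1 = Round(s_0, k_0) = 0x3E29
s_2 = Round(s_1, k_1) = 0x467B
s_3 = Round(s_2, k_2) = 0x3E0A
s_4 = Round(s_3, k_3) = 0x9C29
s_5 = Round(s_4, k_4) = 0xF1FB
s_6 = Round(s_5, k_5) = 0x0E03
s_7 = Round(s_6, k_6) = 0x66BB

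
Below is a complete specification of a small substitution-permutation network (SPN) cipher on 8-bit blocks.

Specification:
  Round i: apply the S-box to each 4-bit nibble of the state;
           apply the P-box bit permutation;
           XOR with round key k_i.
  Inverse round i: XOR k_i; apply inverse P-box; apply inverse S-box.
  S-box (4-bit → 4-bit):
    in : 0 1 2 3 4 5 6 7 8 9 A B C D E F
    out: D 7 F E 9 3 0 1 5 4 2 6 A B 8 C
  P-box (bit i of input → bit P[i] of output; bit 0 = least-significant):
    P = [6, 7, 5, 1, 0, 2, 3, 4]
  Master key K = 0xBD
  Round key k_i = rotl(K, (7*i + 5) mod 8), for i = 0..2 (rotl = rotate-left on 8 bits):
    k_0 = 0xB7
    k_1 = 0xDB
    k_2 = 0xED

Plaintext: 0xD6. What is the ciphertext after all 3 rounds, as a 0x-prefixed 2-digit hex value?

0x33

s_0 = plaintext = 0xD6
s_1 = Round(s_0, k_0) = 0xA2
s_2 = Round(s_1, k_1) = 0x3D
s_3 = Round(s_2, k_2) = 0x33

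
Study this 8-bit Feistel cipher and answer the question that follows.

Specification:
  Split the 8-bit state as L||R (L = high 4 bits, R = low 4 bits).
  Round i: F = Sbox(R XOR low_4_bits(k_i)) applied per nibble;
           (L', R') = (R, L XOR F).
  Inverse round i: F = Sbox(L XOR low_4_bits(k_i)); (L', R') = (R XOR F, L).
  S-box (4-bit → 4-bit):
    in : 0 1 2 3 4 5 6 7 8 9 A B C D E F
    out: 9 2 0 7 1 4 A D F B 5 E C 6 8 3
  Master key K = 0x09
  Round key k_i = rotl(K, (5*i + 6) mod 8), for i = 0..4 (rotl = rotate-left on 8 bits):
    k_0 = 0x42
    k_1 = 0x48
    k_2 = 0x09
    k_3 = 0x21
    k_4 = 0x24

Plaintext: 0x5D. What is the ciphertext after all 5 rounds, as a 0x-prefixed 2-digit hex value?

s_0 = plaintext = 0x5D
s_1 = Round(s_0, k_0) = 0xD6
s_2 = Round(s_1, k_1) = 0x65
s_3 = Round(s_2, k_2) = 0x5A
s_4 = Round(s_3, k_3) = 0xAB
s_5 = Round(s_4, k_4) = 0xB9

0xB9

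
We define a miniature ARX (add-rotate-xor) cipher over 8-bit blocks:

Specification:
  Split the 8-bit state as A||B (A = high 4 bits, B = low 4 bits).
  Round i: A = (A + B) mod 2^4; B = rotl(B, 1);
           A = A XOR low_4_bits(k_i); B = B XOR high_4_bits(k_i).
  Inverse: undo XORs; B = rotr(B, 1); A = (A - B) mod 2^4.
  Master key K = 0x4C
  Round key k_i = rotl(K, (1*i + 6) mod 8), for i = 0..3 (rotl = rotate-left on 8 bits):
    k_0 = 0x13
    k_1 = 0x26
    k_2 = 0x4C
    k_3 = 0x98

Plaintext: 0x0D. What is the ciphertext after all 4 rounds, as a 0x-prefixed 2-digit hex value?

s_0 = plaintext = 0x0D
s_1 = Round(s_0, k_0) = 0xEA
s_2 = Round(s_1, k_1) = 0xE7
s_3 = Round(s_2, k_2) = 0x9A
s_4 = Round(s_3, k_3) = 0xBC

0xBC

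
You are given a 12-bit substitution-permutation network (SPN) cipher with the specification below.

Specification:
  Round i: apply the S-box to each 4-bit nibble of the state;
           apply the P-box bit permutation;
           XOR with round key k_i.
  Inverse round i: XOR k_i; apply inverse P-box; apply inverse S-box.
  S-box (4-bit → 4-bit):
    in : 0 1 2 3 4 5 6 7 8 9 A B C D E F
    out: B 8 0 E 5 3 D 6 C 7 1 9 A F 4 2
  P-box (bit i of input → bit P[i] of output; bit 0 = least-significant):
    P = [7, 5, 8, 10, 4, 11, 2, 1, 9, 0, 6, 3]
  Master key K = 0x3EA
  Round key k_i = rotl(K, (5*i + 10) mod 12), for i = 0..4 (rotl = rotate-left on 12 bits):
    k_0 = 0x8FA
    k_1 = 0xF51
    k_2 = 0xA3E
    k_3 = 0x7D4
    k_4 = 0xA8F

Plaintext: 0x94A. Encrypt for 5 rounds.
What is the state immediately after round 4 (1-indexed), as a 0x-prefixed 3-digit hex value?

s_0 = plaintext = 0x94A
s_1 = Round(s_0, k_0) = 0xA2F
s_2 = Round(s_1, k_1) = 0xD71
s_3 = Round(s_2, k_2) = 0x473
s_4 = Round(s_3, k_3) = 0x8B0
s_5 = Round(s_4, k_4) = 0xE75

0x8B0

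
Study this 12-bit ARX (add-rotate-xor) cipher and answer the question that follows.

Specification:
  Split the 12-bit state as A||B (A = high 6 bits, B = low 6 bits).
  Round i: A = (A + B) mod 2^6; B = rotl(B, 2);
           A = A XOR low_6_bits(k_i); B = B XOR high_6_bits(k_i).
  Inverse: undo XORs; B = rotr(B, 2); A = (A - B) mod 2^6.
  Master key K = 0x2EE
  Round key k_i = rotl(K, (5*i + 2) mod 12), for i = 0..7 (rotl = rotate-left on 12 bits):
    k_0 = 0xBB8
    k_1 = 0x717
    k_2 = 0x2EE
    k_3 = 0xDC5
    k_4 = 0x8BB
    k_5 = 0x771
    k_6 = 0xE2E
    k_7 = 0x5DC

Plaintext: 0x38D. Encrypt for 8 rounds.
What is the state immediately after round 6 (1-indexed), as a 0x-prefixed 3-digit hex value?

s_0 = plaintext = 0x38D
s_1 = Round(s_0, k_0) = 0x8DA
s_2 = Round(s_1, k_1) = 0xAB5
s_3 = Round(s_2, k_2) = 0xC5C
s_4 = Round(s_3, k_3) = 0x206
s_5 = Round(s_4, k_4) = 0xD7A
s_6 = Round(s_5, k_5) = 0x7B6
s_7 = Round(s_6, k_6) = 0xEA3
s_8 = Round(s_7, k_7) = 0x059

0x7B6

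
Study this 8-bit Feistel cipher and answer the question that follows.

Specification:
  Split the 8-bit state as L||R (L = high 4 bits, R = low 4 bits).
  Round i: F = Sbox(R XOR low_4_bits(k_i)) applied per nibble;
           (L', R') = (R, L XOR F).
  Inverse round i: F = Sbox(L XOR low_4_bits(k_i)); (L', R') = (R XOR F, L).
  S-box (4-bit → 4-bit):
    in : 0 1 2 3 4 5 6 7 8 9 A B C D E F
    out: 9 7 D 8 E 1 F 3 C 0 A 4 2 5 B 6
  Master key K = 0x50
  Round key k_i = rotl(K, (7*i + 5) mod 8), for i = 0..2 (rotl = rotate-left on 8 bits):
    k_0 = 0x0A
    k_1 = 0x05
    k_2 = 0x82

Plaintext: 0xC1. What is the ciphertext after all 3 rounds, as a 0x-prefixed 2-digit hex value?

s_0 = plaintext = 0xC1
s_1 = Round(s_0, k_0) = 0x18
s_2 = Round(s_1, k_1) = 0x84
s_3 = Round(s_2, k_2) = 0x47

0x47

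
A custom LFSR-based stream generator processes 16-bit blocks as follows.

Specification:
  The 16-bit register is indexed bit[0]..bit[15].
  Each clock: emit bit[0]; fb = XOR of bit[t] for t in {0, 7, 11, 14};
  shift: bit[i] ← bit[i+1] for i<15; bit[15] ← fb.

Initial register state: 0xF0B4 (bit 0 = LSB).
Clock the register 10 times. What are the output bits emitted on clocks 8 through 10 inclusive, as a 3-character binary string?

100

reg_0 = 0xF0B4
clock 1: out=0, reg = 0x785A
clock 2: out=0, reg = 0x3C2D
clock 3: out=1, reg = 0x1E16
clock 4: out=0, reg = 0x8F0B
clock 5: out=1, reg = 0x4785
clock 6: out=1, reg = 0xA3C2
clock 7: out=0, reg = 0xD1E1
clock 8: out=1, reg = 0xE8F0
clock 9: out=0, reg = 0xF478
clock 10: out=0, reg = 0xFA3C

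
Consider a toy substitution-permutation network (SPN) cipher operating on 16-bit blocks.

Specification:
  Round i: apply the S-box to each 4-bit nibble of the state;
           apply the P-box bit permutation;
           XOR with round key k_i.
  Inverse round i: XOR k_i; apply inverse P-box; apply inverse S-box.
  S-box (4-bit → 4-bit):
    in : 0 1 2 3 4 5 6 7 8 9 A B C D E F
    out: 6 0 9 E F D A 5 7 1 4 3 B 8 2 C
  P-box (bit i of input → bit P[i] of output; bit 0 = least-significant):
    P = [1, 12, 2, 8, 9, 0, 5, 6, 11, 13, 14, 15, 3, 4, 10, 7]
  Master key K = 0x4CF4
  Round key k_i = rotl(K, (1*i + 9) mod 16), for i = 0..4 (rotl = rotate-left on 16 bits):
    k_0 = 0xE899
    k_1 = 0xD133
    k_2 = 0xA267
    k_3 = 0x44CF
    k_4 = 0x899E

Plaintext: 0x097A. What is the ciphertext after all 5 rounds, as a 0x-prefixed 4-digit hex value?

s_0 = plaintext = 0x097A
s_1 = Round(s_0, k_0) = 0xE6AD
s_2 = Round(s_1, k_1) = 0x7003
s_3 = Round(s_2, k_2) = 0xD74A
s_4 = Round(s_3, k_3) = 0x0E2A
s_5 = Round(s_4, k_4) = 0xAFCA

0xAFCA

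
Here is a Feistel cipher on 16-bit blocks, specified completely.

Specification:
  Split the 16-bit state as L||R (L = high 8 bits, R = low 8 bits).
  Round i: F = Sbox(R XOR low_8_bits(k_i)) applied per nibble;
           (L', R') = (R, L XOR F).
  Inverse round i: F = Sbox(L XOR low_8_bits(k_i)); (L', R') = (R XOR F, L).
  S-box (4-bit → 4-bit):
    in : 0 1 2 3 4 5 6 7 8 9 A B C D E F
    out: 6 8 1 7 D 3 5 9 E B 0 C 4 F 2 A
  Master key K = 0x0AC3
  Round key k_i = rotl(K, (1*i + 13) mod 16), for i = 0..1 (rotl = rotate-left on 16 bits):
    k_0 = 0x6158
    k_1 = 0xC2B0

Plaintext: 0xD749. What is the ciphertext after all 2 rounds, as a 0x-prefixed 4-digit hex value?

0x5F63

s_0 = plaintext = 0xD749
s_1 = Round(s_0, k_0) = 0x495F
s_2 = Round(s_1, k_1) = 0x5F63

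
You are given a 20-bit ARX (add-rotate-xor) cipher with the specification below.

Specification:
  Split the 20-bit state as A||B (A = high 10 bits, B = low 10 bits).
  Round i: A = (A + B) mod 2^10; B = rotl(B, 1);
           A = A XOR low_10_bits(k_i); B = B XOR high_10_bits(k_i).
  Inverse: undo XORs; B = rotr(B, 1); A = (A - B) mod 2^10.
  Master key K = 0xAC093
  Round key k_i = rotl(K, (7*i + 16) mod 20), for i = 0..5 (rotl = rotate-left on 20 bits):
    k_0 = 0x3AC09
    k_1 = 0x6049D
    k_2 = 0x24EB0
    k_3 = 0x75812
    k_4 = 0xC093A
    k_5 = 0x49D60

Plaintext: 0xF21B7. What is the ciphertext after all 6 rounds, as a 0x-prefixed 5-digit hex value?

0x4AC48

s_0 = plaintext = 0xF21B7
s_1 = Round(s_0, k_0) = 0x5DB85
s_2 = Round(s_1, k_1) = 0x19A8A
s_3 = Round(s_2, k_2) = 0x10186
s_4 = Round(s_3, k_3) = 0x752DA
s_5 = Round(s_4, k_4) = 0x652B7
s_6 = Round(s_5, k_5) = 0x4AC48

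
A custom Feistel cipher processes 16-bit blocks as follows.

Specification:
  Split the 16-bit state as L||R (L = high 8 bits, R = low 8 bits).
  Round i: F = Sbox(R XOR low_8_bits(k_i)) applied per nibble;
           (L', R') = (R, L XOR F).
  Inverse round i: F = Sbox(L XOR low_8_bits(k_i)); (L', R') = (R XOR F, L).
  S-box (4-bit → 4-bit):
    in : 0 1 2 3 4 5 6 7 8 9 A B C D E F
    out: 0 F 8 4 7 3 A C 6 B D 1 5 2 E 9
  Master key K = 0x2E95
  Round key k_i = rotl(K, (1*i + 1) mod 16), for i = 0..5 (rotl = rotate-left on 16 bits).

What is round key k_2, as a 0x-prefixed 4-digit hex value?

K = 0x2E95
k_0 = rotl(K, (1*0+1) mod 16) = rotl(K, 1) = 0x5D2A
k_1 = rotl(K, (1*1+1) mod 16) = rotl(K, 2) = 0xBA54
k_2 = rotl(K, (1*2+1) mod 16) = rotl(K, 3) = 0x74A9

0x74A9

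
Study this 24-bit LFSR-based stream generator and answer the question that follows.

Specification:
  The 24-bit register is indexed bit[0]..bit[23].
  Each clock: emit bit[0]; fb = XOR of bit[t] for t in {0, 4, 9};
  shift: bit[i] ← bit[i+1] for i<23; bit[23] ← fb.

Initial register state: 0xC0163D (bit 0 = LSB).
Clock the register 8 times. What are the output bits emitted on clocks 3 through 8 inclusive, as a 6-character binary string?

reg_0 = 0xC0163D
clock 1: out=1, reg = 0xE00B1E
clock 2: out=0, reg = 0x70058F
clock 3: out=1, reg = 0xB802C7
clock 4: out=1, reg = 0x5C0163
clock 5: out=1, reg = 0xAE00B1
clock 6: out=1, reg = 0x570058
clock 7: out=0, reg = 0xAB802C
clock 8: out=0, reg = 0x55C016

111100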